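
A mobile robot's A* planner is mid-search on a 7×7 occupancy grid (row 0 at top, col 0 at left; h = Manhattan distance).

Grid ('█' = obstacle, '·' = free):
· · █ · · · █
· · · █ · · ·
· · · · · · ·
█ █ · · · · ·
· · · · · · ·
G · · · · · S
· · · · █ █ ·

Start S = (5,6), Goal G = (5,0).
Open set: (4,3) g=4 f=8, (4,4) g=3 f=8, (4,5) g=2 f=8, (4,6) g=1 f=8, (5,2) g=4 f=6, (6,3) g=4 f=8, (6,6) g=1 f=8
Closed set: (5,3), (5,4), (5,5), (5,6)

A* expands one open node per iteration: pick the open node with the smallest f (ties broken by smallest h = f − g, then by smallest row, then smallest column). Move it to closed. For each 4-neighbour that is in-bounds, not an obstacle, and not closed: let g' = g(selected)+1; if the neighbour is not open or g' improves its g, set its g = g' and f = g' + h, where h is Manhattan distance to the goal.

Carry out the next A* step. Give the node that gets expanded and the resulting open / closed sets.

expanded=(5,2); open=[(4,2) g=5 f=8, (4,3) g=4 f=8, (4,4) g=3 f=8, (4,5) g=2 f=8, (4,6) g=1 f=8, (5,1) g=5 f=6, (6,2) g=5 f=8, (6,3) g=4 f=8, (6,6) g=1 f=8]; closed=[(5,2), (5,3), (5,4), (5,5), (5,6)]

step 1: expand (5,2) (f=6, h=2) → closed; open now [(4,2) g=5 f=8, (4,3) g=4 f=8, (4,4) g=3 f=8, (4,5) g=2 f=8, (4,6) g=1 f=8, (5,1) g=5 f=6, (6,2) g=5 f=8, (6,3) g=4 f=8, (6,6) g=1 f=8]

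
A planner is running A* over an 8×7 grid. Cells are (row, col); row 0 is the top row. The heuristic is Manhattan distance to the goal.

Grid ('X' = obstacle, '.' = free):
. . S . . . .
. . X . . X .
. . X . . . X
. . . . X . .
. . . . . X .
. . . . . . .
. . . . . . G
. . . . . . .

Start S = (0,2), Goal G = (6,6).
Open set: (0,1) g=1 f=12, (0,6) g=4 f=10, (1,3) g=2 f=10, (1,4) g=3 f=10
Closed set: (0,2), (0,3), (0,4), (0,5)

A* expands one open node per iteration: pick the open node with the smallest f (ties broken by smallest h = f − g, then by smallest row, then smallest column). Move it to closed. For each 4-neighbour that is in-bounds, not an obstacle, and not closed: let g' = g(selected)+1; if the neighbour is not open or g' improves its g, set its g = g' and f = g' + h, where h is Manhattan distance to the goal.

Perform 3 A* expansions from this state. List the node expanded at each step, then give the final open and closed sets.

step 1: expand (0,6) (f=10, h=6) → closed; open now [(0,1) g=1 f=12, (1,3) g=2 f=10, (1,4) g=3 f=10, (1,6) g=5 f=10]
step 2: expand (1,6) (f=10, h=5) → closed; open now [(0,1) g=1 f=12, (1,3) g=2 f=10, (1,4) g=3 f=10]
step 3: expand (1,4) (f=10, h=7) → closed; open now [(0,1) g=1 f=12, (1,3) g=2 f=10, (2,4) g=4 f=10]

order=[(0,6) → (1,6) → (1,4)]; open=[(0,1) g=1 f=12, (1,3) g=2 f=10, (2,4) g=4 f=10]; closed=[(0,2), (0,3), (0,4), (0,5), (0,6), (1,4), (1,6)]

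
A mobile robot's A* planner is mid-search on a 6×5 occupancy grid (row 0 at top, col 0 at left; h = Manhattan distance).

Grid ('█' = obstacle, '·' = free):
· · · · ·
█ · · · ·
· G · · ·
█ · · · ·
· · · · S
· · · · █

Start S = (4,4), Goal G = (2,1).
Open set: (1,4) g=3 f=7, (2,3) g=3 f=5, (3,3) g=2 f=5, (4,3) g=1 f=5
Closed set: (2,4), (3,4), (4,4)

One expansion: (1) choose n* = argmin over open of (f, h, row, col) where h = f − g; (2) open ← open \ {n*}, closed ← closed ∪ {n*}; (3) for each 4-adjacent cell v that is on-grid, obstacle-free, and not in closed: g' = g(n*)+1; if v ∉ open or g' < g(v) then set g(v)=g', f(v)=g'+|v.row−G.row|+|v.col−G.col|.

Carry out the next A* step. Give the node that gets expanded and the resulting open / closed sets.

expanded=(2,3); open=[(1,3) g=4 f=7, (1,4) g=3 f=7, (2,2) g=4 f=5, (3,3) g=2 f=5, (4,3) g=1 f=5]; closed=[(2,3), (2,4), (3,4), (4,4)]

step 1: expand (2,3) (f=5, h=2) → closed; open now [(1,3) g=4 f=7, (1,4) g=3 f=7, (2,2) g=4 f=5, (3,3) g=2 f=5, (4,3) g=1 f=5]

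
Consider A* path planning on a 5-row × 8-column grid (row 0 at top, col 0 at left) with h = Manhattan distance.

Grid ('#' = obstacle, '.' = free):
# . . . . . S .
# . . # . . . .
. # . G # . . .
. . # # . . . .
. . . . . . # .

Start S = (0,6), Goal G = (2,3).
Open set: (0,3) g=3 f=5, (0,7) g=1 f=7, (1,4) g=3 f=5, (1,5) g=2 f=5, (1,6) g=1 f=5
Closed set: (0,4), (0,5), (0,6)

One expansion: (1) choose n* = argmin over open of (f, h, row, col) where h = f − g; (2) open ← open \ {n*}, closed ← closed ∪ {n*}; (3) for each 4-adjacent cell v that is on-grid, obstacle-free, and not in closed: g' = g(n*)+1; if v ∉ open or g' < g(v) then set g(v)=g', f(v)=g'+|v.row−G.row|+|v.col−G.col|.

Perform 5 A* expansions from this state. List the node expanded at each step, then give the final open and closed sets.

step 1: expand (0,3) (f=5, h=2) → closed; open now [(0,2) g=4 f=7, (0,7) g=1 f=7, (1,4) g=3 f=5, (1,5) g=2 f=5, (1,6) g=1 f=5]
step 2: expand (1,4) (f=5, h=2) → closed; open now [(0,2) g=4 f=7, (0,7) g=1 f=7, (1,5) g=2 f=5, (1,6) g=1 f=5]
step 3: expand (1,5) (f=5, h=3) → closed; open now [(0,2) g=4 f=7, (0,7) g=1 f=7, (1,6) g=1 f=5, (2,5) g=3 f=5]
step 4: expand (2,5) (f=5, h=2) → closed; open now [(0,2) g=4 f=7, (0,7) g=1 f=7, (1,6) g=1 f=5, (2,6) g=4 f=7, (3,5) g=4 f=7]
step 5: expand (1,6) (f=5, h=4) → closed; open now [(0,2) g=4 f=7, (0,7) g=1 f=7, (1,7) g=2 f=7, (2,6) g=2 f=5, (3,5) g=4 f=7]

order=[(0,3) → (1,4) → (1,5) → (2,5) → (1,6)]; open=[(0,2) g=4 f=7, (0,7) g=1 f=7, (1,7) g=2 f=7, (2,6) g=2 f=5, (3,5) g=4 f=7]; closed=[(0,3), (0,4), (0,5), (0,6), (1,4), (1,5), (1,6), (2,5)]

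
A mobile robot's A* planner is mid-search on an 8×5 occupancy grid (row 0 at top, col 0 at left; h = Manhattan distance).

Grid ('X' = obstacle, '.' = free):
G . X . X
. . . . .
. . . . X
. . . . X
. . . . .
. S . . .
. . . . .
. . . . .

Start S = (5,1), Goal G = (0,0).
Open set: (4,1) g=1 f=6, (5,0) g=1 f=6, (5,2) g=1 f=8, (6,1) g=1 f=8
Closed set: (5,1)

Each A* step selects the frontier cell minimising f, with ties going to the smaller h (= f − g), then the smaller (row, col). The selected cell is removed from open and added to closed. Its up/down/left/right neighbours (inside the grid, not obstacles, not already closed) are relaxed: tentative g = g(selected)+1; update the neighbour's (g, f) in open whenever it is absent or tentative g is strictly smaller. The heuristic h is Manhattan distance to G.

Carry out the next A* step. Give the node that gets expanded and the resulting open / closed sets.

expanded=(4,1); open=[(3,1) g=2 f=6, (4,0) g=2 f=6, (4,2) g=2 f=8, (5,0) g=1 f=6, (5,2) g=1 f=8, (6,1) g=1 f=8]; closed=[(4,1), (5,1)]

step 1: expand (4,1) (f=6, h=5) → closed; open now [(3,1) g=2 f=6, (4,0) g=2 f=6, (4,2) g=2 f=8, (5,0) g=1 f=6, (5,2) g=1 f=8, (6,1) g=1 f=8]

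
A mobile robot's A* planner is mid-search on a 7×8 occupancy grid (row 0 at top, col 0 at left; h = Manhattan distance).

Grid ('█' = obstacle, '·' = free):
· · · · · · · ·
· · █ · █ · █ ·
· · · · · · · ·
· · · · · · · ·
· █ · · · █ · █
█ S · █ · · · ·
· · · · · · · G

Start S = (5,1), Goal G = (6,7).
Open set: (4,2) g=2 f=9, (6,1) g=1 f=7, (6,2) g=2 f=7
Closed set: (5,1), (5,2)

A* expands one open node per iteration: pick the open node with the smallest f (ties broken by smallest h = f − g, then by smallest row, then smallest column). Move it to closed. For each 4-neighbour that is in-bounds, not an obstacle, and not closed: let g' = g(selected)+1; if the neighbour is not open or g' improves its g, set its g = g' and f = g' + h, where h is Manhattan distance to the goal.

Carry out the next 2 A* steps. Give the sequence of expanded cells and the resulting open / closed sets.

step 1: expand (6,2) (f=7, h=5) → closed; open now [(4,2) g=2 f=9, (6,1) g=1 f=7, (6,3) g=3 f=7]
step 2: expand (6,3) (f=7, h=4) → closed; open now [(4,2) g=2 f=9, (6,1) g=1 f=7, (6,4) g=4 f=7]

order=[(6,2) → (6,3)]; open=[(4,2) g=2 f=9, (6,1) g=1 f=7, (6,4) g=4 f=7]; closed=[(5,1), (5,2), (6,2), (6,3)]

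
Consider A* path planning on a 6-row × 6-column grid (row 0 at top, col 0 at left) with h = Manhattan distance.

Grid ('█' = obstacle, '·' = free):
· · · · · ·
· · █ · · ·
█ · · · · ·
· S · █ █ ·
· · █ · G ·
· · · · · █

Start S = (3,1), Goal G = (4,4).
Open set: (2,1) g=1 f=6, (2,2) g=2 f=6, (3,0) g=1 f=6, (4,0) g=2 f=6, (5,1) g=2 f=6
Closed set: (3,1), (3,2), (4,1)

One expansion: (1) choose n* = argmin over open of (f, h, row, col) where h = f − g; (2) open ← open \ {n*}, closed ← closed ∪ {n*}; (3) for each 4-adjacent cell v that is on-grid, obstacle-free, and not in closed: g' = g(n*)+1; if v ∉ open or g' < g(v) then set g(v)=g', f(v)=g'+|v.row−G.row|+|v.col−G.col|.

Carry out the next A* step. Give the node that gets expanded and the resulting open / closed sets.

step 1: expand (2,2) (f=6, h=4) → closed; open now [(2,1) g=1 f=6, (2,3) g=3 f=6, (3,0) g=1 f=6, (4,0) g=2 f=6, (5,1) g=2 f=6]

expanded=(2,2); open=[(2,1) g=1 f=6, (2,3) g=3 f=6, (3,0) g=1 f=6, (4,0) g=2 f=6, (5,1) g=2 f=6]; closed=[(2,2), (3,1), (3,2), (4,1)]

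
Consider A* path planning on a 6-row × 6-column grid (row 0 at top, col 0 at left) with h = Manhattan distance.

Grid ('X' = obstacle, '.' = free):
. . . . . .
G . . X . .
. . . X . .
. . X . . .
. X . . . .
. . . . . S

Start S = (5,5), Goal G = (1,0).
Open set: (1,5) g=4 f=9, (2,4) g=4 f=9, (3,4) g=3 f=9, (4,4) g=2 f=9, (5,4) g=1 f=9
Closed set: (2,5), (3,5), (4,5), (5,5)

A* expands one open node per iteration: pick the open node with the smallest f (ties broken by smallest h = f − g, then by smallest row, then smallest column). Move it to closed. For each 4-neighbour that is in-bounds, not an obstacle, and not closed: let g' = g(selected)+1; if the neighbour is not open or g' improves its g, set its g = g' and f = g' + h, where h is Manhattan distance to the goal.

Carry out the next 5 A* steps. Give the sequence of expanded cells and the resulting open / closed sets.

step 1: expand (1,5) (f=9, h=5) → closed; open now [(0,5) g=5 f=11, (1,4) g=5 f=9, (2,4) g=4 f=9, (3,4) g=3 f=9, (4,4) g=2 f=9, (5,4) g=1 f=9]
step 2: expand (1,4) (f=9, h=4) → closed; open now [(0,4) g=6 f=11, (0,5) g=5 f=11, (2,4) g=4 f=9, (3,4) g=3 f=9, (4,4) g=2 f=9, (5,4) g=1 f=9]
step 3: expand (2,4) (f=9, h=5) → closed; open now [(0,4) g=6 f=11, (0,5) g=5 f=11, (3,4) g=3 f=9, (4,4) g=2 f=9, (5,4) g=1 f=9]
step 4: expand (3,4) (f=9, h=6) → closed; open now [(0,4) g=6 f=11, (0,5) g=5 f=11, (3,3) g=4 f=9, (4,4) g=2 f=9, (5,4) g=1 f=9]
step 5: expand (3,3) (f=9, h=5) → closed; open now [(0,4) g=6 f=11, (0,5) g=5 f=11, (4,3) g=5 f=11, (4,4) g=2 f=9, (5,4) g=1 f=9]

order=[(1,5) → (1,4) → (2,4) → (3,4) → (3,3)]; open=[(0,4) g=6 f=11, (0,5) g=5 f=11, (4,3) g=5 f=11, (4,4) g=2 f=9, (5,4) g=1 f=9]; closed=[(1,4), (1,5), (2,4), (2,5), (3,3), (3,4), (3,5), (4,5), (5,5)]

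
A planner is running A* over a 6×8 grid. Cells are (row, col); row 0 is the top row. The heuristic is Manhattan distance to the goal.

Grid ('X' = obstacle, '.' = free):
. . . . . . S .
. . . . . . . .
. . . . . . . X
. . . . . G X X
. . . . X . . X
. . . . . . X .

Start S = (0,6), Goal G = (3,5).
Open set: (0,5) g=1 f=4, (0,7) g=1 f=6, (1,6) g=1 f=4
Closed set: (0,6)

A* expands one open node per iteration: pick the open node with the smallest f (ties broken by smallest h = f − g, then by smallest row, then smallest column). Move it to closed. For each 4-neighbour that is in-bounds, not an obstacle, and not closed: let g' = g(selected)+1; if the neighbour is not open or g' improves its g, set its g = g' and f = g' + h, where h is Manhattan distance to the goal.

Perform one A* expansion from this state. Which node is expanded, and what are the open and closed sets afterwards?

expanded=(0,5); open=[(0,4) g=2 f=6, (0,7) g=1 f=6, (1,5) g=2 f=4, (1,6) g=1 f=4]; closed=[(0,5), (0,6)]

step 1: expand (0,5) (f=4, h=3) → closed; open now [(0,4) g=2 f=6, (0,7) g=1 f=6, (1,5) g=2 f=4, (1,6) g=1 f=4]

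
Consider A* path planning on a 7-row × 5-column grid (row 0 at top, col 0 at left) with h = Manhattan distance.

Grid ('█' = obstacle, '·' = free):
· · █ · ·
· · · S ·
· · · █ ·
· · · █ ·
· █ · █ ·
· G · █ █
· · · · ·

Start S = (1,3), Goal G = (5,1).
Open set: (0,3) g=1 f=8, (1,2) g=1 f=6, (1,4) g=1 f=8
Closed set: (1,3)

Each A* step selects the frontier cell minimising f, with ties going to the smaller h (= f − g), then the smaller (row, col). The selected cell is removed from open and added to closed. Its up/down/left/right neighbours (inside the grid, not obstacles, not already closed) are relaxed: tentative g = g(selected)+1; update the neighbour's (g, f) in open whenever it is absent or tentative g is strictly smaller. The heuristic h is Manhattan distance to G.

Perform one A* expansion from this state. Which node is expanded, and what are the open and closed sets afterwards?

expanded=(1,2); open=[(0,3) g=1 f=8, (1,1) g=2 f=6, (1,4) g=1 f=8, (2,2) g=2 f=6]; closed=[(1,2), (1,3)]

step 1: expand (1,2) (f=6, h=5) → closed; open now [(0,3) g=1 f=8, (1,1) g=2 f=6, (1,4) g=1 f=8, (2,2) g=2 f=6]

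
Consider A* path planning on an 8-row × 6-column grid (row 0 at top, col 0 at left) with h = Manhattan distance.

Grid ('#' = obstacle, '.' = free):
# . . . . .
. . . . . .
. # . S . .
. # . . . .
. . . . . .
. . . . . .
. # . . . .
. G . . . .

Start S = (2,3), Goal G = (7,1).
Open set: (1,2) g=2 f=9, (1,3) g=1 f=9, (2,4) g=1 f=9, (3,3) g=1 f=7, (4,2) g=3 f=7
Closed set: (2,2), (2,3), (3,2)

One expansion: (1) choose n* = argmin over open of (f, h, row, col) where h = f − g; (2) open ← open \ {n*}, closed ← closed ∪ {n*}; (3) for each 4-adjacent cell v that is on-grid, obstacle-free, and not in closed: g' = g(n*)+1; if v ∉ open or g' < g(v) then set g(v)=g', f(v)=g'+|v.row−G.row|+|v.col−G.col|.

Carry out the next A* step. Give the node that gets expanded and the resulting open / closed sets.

step 1: expand (4,2) (f=7, h=4) → closed; open now [(1,2) g=2 f=9, (1,3) g=1 f=9, (2,4) g=1 f=9, (3,3) g=1 f=7, (4,1) g=4 f=7, (4,3) g=4 f=9, (5,2) g=4 f=7]

expanded=(4,2); open=[(1,2) g=2 f=9, (1,3) g=1 f=9, (2,4) g=1 f=9, (3,3) g=1 f=7, (4,1) g=4 f=7, (4,3) g=4 f=9, (5,2) g=4 f=7]; closed=[(2,2), (2,3), (3,2), (4,2)]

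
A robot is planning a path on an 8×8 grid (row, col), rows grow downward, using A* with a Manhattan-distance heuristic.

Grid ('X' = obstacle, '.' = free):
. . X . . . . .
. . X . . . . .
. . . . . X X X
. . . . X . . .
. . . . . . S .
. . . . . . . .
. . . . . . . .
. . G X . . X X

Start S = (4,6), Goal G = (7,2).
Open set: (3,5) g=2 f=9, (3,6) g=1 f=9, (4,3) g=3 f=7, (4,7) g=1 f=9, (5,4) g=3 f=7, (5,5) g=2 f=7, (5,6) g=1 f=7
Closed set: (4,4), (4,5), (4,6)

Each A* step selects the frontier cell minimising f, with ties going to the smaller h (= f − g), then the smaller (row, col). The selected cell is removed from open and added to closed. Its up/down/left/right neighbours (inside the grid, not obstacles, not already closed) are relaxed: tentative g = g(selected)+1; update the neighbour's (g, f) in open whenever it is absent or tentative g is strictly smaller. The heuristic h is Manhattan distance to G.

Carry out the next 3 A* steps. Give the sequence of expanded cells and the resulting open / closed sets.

step 1: expand (4,3) (f=7, h=4) → closed; open now [(3,3) g=4 f=9, (3,5) g=2 f=9, (3,6) g=1 f=9, (4,2) g=4 f=7, (4,7) g=1 f=9, (5,3) g=4 f=7, (5,4) g=3 f=7, (5,5) g=2 f=7, (5,6) g=1 f=7]
step 2: expand (4,2) (f=7, h=3) → closed; open now [(3,2) g=5 f=9, (3,3) g=4 f=9, (3,5) g=2 f=9, (3,6) g=1 f=9, (4,1) g=5 f=9, (4,7) g=1 f=9, (5,2) g=5 f=7, (5,3) g=4 f=7, (5,4) g=3 f=7, (5,5) g=2 f=7, (5,6) g=1 f=7]
step 3: expand (5,2) (f=7, h=2) → closed; open now [(3,2) g=5 f=9, (3,3) g=4 f=9, (3,5) g=2 f=9, (3,6) g=1 f=9, (4,1) g=5 f=9, (4,7) g=1 f=9, (5,1) g=6 f=9, (5,3) g=4 f=7, (5,4) g=3 f=7, (5,5) g=2 f=7, (5,6) g=1 f=7, (6,2) g=6 f=7]

order=[(4,3) → (4,2) → (5,2)]; open=[(3,2) g=5 f=9, (3,3) g=4 f=9, (3,5) g=2 f=9, (3,6) g=1 f=9, (4,1) g=5 f=9, (4,7) g=1 f=9, (5,1) g=6 f=9, (5,3) g=4 f=7, (5,4) g=3 f=7, (5,5) g=2 f=7, (5,6) g=1 f=7, (6,2) g=6 f=7]; closed=[(4,2), (4,3), (4,4), (4,5), (4,6), (5,2)]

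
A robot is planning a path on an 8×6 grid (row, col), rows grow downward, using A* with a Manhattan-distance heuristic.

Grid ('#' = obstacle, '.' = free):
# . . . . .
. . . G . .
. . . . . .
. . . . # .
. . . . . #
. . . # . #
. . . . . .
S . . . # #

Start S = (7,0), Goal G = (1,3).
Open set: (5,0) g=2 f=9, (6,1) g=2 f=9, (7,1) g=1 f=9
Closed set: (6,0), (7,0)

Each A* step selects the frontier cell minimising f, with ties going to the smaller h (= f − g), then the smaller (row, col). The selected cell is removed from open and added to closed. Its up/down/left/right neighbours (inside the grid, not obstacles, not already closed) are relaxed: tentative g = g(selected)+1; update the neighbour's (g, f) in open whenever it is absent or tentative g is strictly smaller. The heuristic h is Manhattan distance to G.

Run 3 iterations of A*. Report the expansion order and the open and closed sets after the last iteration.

order=[(5,0) → (4,0) → (3,0)]; open=[(2,0) g=5 f=9, (3,1) g=5 f=9, (4,1) g=4 f=9, (5,1) g=3 f=9, (6,1) g=2 f=9, (7,1) g=1 f=9]; closed=[(3,0), (4,0), (5,0), (6,0), (7,0)]

step 1: expand (5,0) (f=9, h=7) → closed; open now [(4,0) g=3 f=9, (5,1) g=3 f=9, (6,1) g=2 f=9, (7,1) g=1 f=9]
step 2: expand (4,0) (f=9, h=6) → closed; open now [(3,0) g=4 f=9, (4,1) g=4 f=9, (5,1) g=3 f=9, (6,1) g=2 f=9, (7,1) g=1 f=9]
step 3: expand (3,0) (f=9, h=5) → closed; open now [(2,0) g=5 f=9, (3,1) g=5 f=9, (4,1) g=4 f=9, (5,1) g=3 f=9, (6,1) g=2 f=9, (7,1) g=1 f=9]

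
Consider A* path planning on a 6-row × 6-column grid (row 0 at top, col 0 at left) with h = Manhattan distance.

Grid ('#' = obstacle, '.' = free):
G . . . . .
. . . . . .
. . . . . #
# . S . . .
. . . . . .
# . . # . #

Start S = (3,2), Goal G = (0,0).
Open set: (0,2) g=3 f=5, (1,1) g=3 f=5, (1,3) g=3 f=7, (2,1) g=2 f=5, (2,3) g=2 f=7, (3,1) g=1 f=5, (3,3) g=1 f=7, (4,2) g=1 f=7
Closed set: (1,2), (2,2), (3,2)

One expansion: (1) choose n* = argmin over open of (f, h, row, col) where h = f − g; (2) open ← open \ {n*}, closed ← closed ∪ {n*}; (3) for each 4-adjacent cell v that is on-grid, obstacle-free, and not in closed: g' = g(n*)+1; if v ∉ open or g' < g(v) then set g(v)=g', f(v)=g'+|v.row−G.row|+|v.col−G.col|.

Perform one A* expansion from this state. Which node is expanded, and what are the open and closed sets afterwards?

step 1: expand (0,2) (f=5, h=2) → closed; open now [(0,1) g=4 f=5, (0,3) g=4 f=7, (1,1) g=3 f=5, (1,3) g=3 f=7, (2,1) g=2 f=5, (2,3) g=2 f=7, (3,1) g=1 f=5, (3,3) g=1 f=7, (4,2) g=1 f=7]

expanded=(0,2); open=[(0,1) g=4 f=5, (0,3) g=4 f=7, (1,1) g=3 f=5, (1,3) g=3 f=7, (2,1) g=2 f=5, (2,3) g=2 f=7, (3,1) g=1 f=5, (3,3) g=1 f=7, (4,2) g=1 f=7]; closed=[(0,2), (1,2), (2,2), (3,2)]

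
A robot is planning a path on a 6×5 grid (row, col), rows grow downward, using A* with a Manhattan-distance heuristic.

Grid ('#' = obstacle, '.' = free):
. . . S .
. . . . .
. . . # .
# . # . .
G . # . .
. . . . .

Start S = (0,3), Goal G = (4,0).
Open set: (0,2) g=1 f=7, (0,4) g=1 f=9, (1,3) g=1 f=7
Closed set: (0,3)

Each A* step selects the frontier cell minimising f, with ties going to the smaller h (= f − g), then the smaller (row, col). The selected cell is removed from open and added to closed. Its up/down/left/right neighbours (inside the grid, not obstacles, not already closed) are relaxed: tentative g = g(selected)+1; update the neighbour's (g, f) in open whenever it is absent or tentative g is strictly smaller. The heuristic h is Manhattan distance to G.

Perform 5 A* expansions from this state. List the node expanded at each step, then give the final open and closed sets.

order=[(0,2) → (0,1) → (0,0) → (1,0) → (2,0)]; open=[(0,4) g=1 f=9, (1,1) g=3 f=7, (1,2) g=2 f=7, (1,3) g=1 f=7, (2,1) g=6 f=9]; closed=[(0,0), (0,1), (0,2), (0,3), (1,0), (2,0)]

step 1: expand (0,2) (f=7, h=6) → closed; open now [(0,1) g=2 f=7, (0,4) g=1 f=9, (1,2) g=2 f=7, (1,3) g=1 f=7]
step 2: expand (0,1) (f=7, h=5) → closed; open now [(0,0) g=3 f=7, (0,4) g=1 f=9, (1,1) g=3 f=7, (1,2) g=2 f=7, (1,3) g=1 f=7]
step 3: expand (0,0) (f=7, h=4) → closed; open now [(0,4) g=1 f=9, (1,0) g=4 f=7, (1,1) g=3 f=7, (1,2) g=2 f=7, (1,3) g=1 f=7]
step 4: expand (1,0) (f=7, h=3) → closed; open now [(0,4) g=1 f=9, (1,1) g=3 f=7, (1,2) g=2 f=7, (1,3) g=1 f=7, (2,0) g=5 f=7]
step 5: expand (2,0) (f=7, h=2) → closed; open now [(0,4) g=1 f=9, (1,1) g=3 f=7, (1,2) g=2 f=7, (1,3) g=1 f=7, (2,1) g=6 f=9]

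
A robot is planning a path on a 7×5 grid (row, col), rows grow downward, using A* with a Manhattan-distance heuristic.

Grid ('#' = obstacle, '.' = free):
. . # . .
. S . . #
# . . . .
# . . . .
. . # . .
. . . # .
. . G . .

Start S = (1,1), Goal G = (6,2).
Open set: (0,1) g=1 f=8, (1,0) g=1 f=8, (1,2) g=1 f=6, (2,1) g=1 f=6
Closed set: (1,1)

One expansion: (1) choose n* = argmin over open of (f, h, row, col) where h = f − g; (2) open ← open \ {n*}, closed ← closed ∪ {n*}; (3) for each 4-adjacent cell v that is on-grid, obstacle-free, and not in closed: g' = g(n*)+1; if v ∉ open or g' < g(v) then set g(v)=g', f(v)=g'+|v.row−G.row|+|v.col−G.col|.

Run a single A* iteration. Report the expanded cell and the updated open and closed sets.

expanded=(1,2); open=[(0,1) g=1 f=8, (1,0) g=1 f=8, (1,3) g=2 f=8, (2,1) g=1 f=6, (2,2) g=2 f=6]; closed=[(1,1), (1,2)]

step 1: expand (1,2) (f=6, h=5) → closed; open now [(0,1) g=1 f=8, (1,0) g=1 f=8, (1,3) g=2 f=8, (2,1) g=1 f=6, (2,2) g=2 f=6]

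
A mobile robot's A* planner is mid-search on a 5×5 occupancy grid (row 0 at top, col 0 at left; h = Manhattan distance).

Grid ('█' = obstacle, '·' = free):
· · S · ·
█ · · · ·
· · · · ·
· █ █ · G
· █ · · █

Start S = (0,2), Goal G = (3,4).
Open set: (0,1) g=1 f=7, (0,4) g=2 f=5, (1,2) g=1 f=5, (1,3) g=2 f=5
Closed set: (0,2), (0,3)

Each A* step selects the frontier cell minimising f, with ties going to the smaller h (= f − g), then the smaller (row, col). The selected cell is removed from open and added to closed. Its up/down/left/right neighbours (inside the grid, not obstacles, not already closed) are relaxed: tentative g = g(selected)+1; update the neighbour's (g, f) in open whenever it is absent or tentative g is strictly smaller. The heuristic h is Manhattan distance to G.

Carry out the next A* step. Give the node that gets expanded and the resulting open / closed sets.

expanded=(0,4); open=[(0,1) g=1 f=7, (1,2) g=1 f=5, (1,3) g=2 f=5, (1,4) g=3 f=5]; closed=[(0,2), (0,3), (0,4)]

step 1: expand (0,4) (f=5, h=3) → closed; open now [(0,1) g=1 f=7, (1,2) g=1 f=5, (1,3) g=2 f=5, (1,4) g=3 f=5]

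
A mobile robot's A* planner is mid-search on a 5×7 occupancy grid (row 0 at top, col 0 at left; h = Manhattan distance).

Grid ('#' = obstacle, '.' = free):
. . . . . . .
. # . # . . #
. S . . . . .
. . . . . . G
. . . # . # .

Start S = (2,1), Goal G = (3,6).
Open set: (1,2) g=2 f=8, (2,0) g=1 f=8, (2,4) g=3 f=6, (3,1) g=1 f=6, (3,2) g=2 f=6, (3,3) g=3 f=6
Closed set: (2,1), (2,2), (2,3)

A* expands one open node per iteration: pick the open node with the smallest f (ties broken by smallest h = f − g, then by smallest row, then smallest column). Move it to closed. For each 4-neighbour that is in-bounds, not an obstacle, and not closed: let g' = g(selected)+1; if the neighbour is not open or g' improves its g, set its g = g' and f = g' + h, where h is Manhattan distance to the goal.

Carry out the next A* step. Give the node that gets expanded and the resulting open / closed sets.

expanded=(2,4); open=[(1,2) g=2 f=8, (1,4) g=4 f=8, (2,0) g=1 f=8, (2,5) g=4 f=6, (3,1) g=1 f=6, (3,2) g=2 f=6, (3,3) g=3 f=6, (3,4) g=4 f=6]; closed=[(2,1), (2,2), (2,3), (2,4)]

step 1: expand (2,4) (f=6, h=3) → closed; open now [(1,2) g=2 f=8, (1,4) g=4 f=8, (2,0) g=1 f=8, (2,5) g=4 f=6, (3,1) g=1 f=6, (3,2) g=2 f=6, (3,3) g=3 f=6, (3,4) g=4 f=6]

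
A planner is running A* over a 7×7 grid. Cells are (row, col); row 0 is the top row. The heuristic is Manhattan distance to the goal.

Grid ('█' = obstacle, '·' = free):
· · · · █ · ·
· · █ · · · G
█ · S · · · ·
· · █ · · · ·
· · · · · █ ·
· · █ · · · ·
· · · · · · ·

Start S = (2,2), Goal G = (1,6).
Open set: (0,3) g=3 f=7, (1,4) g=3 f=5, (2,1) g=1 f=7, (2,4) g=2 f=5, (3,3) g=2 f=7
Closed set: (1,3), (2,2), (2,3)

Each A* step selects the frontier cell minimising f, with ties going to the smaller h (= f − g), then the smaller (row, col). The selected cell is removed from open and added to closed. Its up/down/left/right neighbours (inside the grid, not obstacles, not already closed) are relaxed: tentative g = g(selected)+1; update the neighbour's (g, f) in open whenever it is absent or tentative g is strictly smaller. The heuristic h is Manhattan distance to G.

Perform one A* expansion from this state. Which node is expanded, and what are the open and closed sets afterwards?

step 1: expand (1,4) (f=5, h=2) → closed; open now [(0,3) g=3 f=7, (1,5) g=4 f=5, (2,1) g=1 f=7, (2,4) g=2 f=5, (3,3) g=2 f=7]

expanded=(1,4); open=[(0,3) g=3 f=7, (1,5) g=4 f=5, (2,1) g=1 f=7, (2,4) g=2 f=5, (3,3) g=2 f=7]; closed=[(1,3), (1,4), (2,2), (2,3)]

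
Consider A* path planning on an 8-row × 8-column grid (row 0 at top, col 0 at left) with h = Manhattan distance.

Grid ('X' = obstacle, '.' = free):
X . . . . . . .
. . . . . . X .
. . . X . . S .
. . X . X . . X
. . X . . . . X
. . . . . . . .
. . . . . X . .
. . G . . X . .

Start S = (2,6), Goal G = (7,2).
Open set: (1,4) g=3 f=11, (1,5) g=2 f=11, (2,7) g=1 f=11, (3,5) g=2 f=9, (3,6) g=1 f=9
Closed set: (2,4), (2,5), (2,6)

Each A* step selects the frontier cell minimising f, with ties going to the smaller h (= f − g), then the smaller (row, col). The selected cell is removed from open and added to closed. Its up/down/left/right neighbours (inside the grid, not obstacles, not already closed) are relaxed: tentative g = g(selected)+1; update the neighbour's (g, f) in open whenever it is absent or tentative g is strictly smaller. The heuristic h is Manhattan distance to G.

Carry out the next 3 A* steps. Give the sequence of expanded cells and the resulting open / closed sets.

step 1: expand (3,5) (f=9, h=7) → closed; open now [(1,4) g=3 f=11, (1,5) g=2 f=11, (2,7) g=1 f=11, (3,6) g=1 f=9, (4,5) g=3 f=9]
step 2: expand (4,5) (f=9, h=6) → closed; open now [(1,4) g=3 f=11, (1,5) g=2 f=11, (2,7) g=1 f=11, (3,6) g=1 f=9, (4,4) g=4 f=9, (4,6) g=4 f=11, (5,5) g=4 f=9]
step 3: expand (4,4) (f=9, h=5) → closed; open now [(1,4) g=3 f=11, (1,5) g=2 f=11, (2,7) g=1 f=11, (3,6) g=1 f=9, (4,3) g=5 f=9, (4,6) g=4 f=11, (5,4) g=5 f=9, (5,5) g=4 f=9]

order=[(3,5) → (4,5) → (4,4)]; open=[(1,4) g=3 f=11, (1,5) g=2 f=11, (2,7) g=1 f=11, (3,6) g=1 f=9, (4,3) g=5 f=9, (4,6) g=4 f=11, (5,4) g=5 f=9, (5,5) g=4 f=9]; closed=[(2,4), (2,5), (2,6), (3,5), (4,4), (4,5)]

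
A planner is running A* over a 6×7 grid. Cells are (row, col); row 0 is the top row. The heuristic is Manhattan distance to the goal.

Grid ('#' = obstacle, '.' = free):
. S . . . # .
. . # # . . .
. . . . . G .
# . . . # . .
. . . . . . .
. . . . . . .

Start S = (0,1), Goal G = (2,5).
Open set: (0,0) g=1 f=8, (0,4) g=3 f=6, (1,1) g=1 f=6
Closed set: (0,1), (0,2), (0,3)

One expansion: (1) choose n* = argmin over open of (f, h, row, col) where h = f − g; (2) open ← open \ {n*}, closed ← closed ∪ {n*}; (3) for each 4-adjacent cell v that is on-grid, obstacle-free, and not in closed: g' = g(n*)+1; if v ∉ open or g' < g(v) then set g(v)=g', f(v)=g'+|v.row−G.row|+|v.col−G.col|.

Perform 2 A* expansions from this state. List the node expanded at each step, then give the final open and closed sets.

order=[(0,4) → (1,4)]; open=[(0,0) g=1 f=8, (1,1) g=1 f=6, (1,5) g=5 f=6, (2,4) g=5 f=6]; closed=[(0,1), (0,2), (0,3), (0,4), (1,4)]

step 1: expand (0,4) (f=6, h=3) → closed; open now [(0,0) g=1 f=8, (1,1) g=1 f=6, (1,4) g=4 f=6]
step 2: expand (1,4) (f=6, h=2) → closed; open now [(0,0) g=1 f=8, (1,1) g=1 f=6, (1,5) g=5 f=6, (2,4) g=5 f=6]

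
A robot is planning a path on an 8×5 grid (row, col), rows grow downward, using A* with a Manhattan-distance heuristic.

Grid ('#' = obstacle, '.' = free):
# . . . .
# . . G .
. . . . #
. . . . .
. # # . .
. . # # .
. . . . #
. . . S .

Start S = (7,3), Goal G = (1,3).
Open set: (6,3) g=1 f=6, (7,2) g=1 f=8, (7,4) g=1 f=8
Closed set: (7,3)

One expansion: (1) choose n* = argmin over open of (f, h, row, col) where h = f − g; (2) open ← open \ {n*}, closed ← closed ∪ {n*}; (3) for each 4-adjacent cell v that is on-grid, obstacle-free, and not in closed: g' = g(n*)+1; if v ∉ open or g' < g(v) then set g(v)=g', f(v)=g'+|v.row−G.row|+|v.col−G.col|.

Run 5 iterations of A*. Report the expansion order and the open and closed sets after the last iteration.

order=[(6,3) → (6,2) → (7,2) → (7,4) → (6,1)]; open=[(5,1) g=4 f=10, (6,0) g=4 f=12, (7,1) g=2 f=10]; closed=[(6,1), (6,2), (6,3), (7,2), (7,3), (7,4)]

step 1: expand (6,3) (f=6, h=5) → closed; open now [(6,2) g=2 f=8, (7,2) g=1 f=8, (7,4) g=1 f=8]
step 2: expand (6,2) (f=8, h=6) → closed; open now [(6,1) g=3 f=10, (7,2) g=1 f=8, (7,4) g=1 f=8]
step 3: expand (7,2) (f=8, h=7) → closed; open now [(6,1) g=3 f=10, (7,1) g=2 f=10, (7,4) g=1 f=8]
step 4: expand (7,4) (f=8, h=7) → closed; open now [(6,1) g=3 f=10, (7,1) g=2 f=10]
step 5: expand (6,1) (f=10, h=7) → closed; open now [(5,1) g=4 f=10, (6,0) g=4 f=12, (7,1) g=2 f=10]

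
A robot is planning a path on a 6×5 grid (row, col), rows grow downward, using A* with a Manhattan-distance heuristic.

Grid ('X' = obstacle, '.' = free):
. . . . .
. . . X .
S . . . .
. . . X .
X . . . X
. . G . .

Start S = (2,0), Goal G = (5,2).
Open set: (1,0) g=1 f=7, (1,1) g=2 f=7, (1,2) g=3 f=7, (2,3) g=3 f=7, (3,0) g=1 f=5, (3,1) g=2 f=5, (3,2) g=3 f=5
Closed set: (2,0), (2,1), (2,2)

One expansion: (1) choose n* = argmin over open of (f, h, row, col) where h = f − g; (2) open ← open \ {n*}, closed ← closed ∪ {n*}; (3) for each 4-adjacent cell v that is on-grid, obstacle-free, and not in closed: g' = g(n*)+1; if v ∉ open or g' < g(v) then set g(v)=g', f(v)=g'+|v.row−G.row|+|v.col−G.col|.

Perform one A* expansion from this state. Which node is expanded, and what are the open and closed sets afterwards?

expanded=(3,2); open=[(1,0) g=1 f=7, (1,1) g=2 f=7, (1,2) g=3 f=7, (2,3) g=3 f=7, (3,0) g=1 f=5, (3,1) g=2 f=5, (4,2) g=4 f=5]; closed=[(2,0), (2,1), (2,2), (3,2)]

step 1: expand (3,2) (f=5, h=2) → closed; open now [(1,0) g=1 f=7, (1,1) g=2 f=7, (1,2) g=3 f=7, (2,3) g=3 f=7, (3,0) g=1 f=5, (3,1) g=2 f=5, (4,2) g=4 f=5]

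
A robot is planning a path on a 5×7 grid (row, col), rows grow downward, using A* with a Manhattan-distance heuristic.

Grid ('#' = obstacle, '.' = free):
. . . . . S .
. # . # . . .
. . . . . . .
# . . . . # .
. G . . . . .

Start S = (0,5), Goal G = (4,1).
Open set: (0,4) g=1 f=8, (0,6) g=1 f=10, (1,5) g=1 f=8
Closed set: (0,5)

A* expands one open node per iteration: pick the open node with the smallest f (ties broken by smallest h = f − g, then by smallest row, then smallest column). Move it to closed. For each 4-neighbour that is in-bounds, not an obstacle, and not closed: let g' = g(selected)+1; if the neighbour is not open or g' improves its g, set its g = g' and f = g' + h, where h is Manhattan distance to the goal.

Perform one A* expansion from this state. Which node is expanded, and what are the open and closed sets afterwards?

step 1: expand (0,4) (f=8, h=7) → closed; open now [(0,3) g=2 f=8, (0,6) g=1 f=10, (1,4) g=2 f=8, (1,5) g=1 f=8]

expanded=(0,4); open=[(0,3) g=2 f=8, (0,6) g=1 f=10, (1,4) g=2 f=8, (1,5) g=1 f=8]; closed=[(0,4), (0,5)]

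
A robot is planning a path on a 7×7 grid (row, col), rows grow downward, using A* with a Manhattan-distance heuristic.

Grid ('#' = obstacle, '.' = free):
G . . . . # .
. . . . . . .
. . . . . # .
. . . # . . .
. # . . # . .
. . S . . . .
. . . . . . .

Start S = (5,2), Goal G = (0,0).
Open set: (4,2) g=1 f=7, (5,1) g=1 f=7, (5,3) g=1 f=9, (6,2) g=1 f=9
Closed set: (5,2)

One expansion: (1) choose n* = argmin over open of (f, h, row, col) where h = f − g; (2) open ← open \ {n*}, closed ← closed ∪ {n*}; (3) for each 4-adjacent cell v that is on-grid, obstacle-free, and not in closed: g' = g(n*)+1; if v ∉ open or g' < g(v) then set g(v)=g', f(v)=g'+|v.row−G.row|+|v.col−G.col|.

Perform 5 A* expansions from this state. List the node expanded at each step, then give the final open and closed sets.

step 1: expand (4,2) (f=7, h=6) → closed; open now [(3,2) g=2 f=7, (4,3) g=2 f=9, (5,1) g=1 f=7, (5,3) g=1 f=9, (6,2) g=1 f=9]
step 2: expand (3,2) (f=7, h=5) → closed; open now [(2,2) g=3 f=7, (3,1) g=3 f=7, (4,3) g=2 f=9, (5,1) g=1 f=7, (5,3) g=1 f=9, (6,2) g=1 f=9]
step 3: expand (2,2) (f=7, h=4) → closed; open now [(1,2) g=4 f=7, (2,1) g=4 f=7, (2,3) g=4 f=9, (3,1) g=3 f=7, (4,3) g=2 f=9, (5,1) g=1 f=7, (5,3) g=1 f=9, (6,2) g=1 f=9]
step 4: expand (1,2) (f=7, h=3) → closed; open now [(0,2) g=5 f=7, (1,1) g=5 f=7, (1,3) g=5 f=9, (2,1) g=4 f=7, (2,3) g=4 f=9, (3,1) g=3 f=7, (4,3) g=2 f=9, (5,1) g=1 f=7, (5,3) g=1 f=9, (6,2) g=1 f=9]
step 5: expand (0,2) (f=7, h=2) → closed; open now [(0,1) g=6 f=7, (0,3) g=6 f=9, (1,1) g=5 f=7, (1,3) g=5 f=9, (2,1) g=4 f=7, (2,3) g=4 f=9, (3,1) g=3 f=7, (4,3) g=2 f=9, (5,1) g=1 f=7, (5,3) g=1 f=9, (6,2) g=1 f=9]

order=[(4,2) → (3,2) → (2,2) → (1,2) → (0,2)]; open=[(0,1) g=6 f=7, (0,3) g=6 f=9, (1,1) g=5 f=7, (1,3) g=5 f=9, (2,1) g=4 f=7, (2,3) g=4 f=9, (3,1) g=3 f=7, (4,3) g=2 f=9, (5,1) g=1 f=7, (5,3) g=1 f=9, (6,2) g=1 f=9]; closed=[(0,2), (1,2), (2,2), (3,2), (4,2), (5,2)]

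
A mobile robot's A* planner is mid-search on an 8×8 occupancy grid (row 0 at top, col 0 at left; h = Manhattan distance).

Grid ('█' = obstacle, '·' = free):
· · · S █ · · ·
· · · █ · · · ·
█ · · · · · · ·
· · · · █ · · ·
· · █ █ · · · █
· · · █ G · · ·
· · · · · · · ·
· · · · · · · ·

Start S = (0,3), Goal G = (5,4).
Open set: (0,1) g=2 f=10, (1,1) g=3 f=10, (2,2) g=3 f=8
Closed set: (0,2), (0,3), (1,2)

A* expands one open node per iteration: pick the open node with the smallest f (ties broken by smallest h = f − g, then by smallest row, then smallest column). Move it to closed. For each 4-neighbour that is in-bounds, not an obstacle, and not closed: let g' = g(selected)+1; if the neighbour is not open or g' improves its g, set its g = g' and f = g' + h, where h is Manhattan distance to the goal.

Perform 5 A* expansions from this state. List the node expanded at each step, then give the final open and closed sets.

order=[(2,2) → (2,3) → (2,4) → (3,3) → (3,2)]; open=[(0,1) g=2 f=10, (1,1) g=3 f=10, (1,4) g=6 f=10, (2,1) g=4 f=10, (2,5) g=6 f=10, (3,1) g=5 f=10]; closed=[(0,2), (0,3), (1,2), (2,2), (2,3), (2,4), (3,2), (3,3)]

step 1: expand (2,2) (f=8, h=5) → closed; open now [(0,1) g=2 f=10, (1,1) g=3 f=10, (2,1) g=4 f=10, (2,3) g=4 f=8, (3,2) g=4 f=8]
step 2: expand (2,3) (f=8, h=4) → closed; open now [(0,1) g=2 f=10, (1,1) g=3 f=10, (2,1) g=4 f=10, (2,4) g=5 f=8, (3,2) g=4 f=8, (3,3) g=5 f=8]
step 3: expand (2,4) (f=8, h=3) → closed; open now [(0,1) g=2 f=10, (1,1) g=3 f=10, (1,4) g=6 f=10, (2,1) g=4 f=10, (2,5) g=6 f=10, (3,2) g=4 f=8, (3,3) g=5 f=8]
step 4: expand (3,3) (f=8, h=3) → closed; open now [(0,1) g=2 f=10, (1,1) g=3 f=10, (1,4) g=6 f=10, (2,1) g=4 f=10, (2,5) g=6 f=10, (3,2) g=4 f=8]
step 5: expand (3,2) (f=8, h=4) → closed; open now [(0,1) g=2 f=10, (1,1) g=3 f=10, (1,4) g=6 f=10, (2,1) g=4 f=10, (2,5) g=6 f=10, (3,1) g=5 f=10]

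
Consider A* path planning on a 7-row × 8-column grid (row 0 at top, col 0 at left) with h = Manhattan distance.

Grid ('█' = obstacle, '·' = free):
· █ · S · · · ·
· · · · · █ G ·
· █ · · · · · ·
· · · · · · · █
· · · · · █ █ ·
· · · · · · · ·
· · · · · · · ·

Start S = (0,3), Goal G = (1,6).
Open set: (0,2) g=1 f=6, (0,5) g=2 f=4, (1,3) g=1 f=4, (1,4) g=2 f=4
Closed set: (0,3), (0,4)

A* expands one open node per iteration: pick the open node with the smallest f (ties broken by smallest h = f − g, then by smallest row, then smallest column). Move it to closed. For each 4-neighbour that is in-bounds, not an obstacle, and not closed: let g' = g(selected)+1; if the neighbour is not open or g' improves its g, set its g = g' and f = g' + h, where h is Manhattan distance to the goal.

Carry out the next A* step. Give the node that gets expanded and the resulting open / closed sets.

step 1: expand (0,5) (f=4, h=2) → closed; open now [(0,2) g=1 f=6, (0,6) g=3 f=4, (1,3) g=1 f=4, (1,4) g=2 f=4]

expanded=(0,5); open=[(0,2) g=1 f=6, (0,6) g=3 f=4, (1,3) g=1 f=4, (1,4) g=2 f=4]; closed=[(0,3), (0,4), (0,5)]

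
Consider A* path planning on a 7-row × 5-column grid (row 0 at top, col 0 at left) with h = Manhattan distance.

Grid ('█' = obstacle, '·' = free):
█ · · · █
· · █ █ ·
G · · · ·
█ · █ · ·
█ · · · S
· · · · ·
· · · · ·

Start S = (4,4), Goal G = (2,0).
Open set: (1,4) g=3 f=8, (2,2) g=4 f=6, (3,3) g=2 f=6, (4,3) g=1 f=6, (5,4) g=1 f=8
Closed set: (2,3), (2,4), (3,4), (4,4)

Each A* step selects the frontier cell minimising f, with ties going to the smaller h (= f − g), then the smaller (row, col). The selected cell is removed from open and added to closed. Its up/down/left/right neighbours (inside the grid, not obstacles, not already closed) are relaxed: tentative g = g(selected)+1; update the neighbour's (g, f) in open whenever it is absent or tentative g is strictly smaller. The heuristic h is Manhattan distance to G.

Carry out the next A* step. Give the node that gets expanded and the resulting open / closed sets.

expanded=(2,2); open=[(1,4) g=3 f=8, (2,1) g=5 f=6, (3,3) g=2 f=6, (4,3) g=1 f=6, (5,4) g=1 f=8]; closed=[(2,2), (2,3), (2,4), (3,4), (4,4)]

step 1: expand (2,2) (f=6, h=2) → closed; open now [(1,4) g=3 f=8, (2,1) g=5 f=6, (3,3) g=2 f=6, (4,3) g=1 f=6, (5,4) g=1 f=8]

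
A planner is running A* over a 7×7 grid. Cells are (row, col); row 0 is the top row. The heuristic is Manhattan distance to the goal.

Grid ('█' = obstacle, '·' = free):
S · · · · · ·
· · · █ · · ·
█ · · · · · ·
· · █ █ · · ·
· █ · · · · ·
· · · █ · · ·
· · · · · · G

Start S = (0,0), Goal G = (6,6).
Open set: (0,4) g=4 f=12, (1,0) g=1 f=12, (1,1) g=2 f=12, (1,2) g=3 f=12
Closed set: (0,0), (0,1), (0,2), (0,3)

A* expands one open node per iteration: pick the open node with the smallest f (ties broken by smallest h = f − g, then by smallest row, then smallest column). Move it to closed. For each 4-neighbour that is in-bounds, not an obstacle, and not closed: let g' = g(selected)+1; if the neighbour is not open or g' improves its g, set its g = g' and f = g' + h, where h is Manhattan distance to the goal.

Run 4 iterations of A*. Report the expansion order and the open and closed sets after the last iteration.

order=[(0,4) → (0,5) → (0,6) → (1,6)]; open=[(1,0) g=1 f=12, (1,1) g=2 f=12, (1,2) g=3 f=12, (1,4) g=5 f=12, (1,5) g=6 f=12, (2,6) g=8 f=12]; closed=[(0,0), (0,1), (0,2), (0,3), (0,4), (0,5), (0,6), (1,6)]

step 1: expand (0,4) (f=12, h=8) → closed; open now [(0,5) g=5 f=12, (1,0) g=1 f=12, (1,1) g=2 f=12, (1,2) g=3 f=12, (1,4) g=5 f=12]
step 2: expand (0,5) (f=12, h=7) → closed; open now [(0,6) g=6 f=12, (1,0) g=1 f=12, (1,1) g=2 f=12, (1,2) g=3 f=12, (1,4) g=5 f=12, (1,5) g=6 f=12]
step 3: expand (0,6) (f=12, h=6) → closed; open now [(1,0) g=1 f=12, (1,1) g=2 f=12, (1,2) g=3 f=12, (1,4) g=5 f=12, (1,5) g=6 f=12, (1,6) g=7 f=12]
step 4: expand (1,6) (f=12, h=5) → closed; open now [(1,0) g=1 f=12, (1,1) g=2 f=12, (1,2) g=3 f=12, (1,4) g=5 f=12, (1,5) g=6 f=12, (2,6) g=8 f=12]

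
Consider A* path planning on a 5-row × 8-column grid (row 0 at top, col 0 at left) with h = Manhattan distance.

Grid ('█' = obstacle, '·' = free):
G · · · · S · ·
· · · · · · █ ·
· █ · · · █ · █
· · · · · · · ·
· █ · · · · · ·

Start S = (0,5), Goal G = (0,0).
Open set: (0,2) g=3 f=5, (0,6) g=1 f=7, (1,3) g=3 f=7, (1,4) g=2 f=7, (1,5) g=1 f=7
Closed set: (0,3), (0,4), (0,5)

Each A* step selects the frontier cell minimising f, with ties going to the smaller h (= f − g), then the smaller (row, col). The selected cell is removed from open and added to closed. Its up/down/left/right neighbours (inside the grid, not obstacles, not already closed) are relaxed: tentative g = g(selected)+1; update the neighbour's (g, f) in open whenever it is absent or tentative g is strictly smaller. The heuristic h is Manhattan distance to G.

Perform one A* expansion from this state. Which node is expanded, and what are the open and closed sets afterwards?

expanded=(0,2); open=[(0,1) g=4 f=5, (0,6) g=1 f=7, (1,2) g=4 f=7, (1,3) g=3 f=7, (1,4) g=2 f=7, (1,5) g=1 f=7]; closed=[(0,2), (0,3), (0,4), (0,5)]

step 1: expand (0,2) (f=5, h=2) → closed; open now [(0,1) g=4 f=5, (0,6) g=1 f=7, (1,2) g=4 f=7, (1,3) g=3 f=7, (1,4) g=2 f=7, (1,5) g=1 f=7]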